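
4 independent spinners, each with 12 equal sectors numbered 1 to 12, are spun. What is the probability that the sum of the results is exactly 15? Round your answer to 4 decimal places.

0.0176

There are 12^4 = 20736 equally likely outcomes.
The number of ordered 4-tuples from {1,…,12} summing to 15 is 364.
P(sum = 15) = 364/20736 = 91/5184 ≈ 0.0176.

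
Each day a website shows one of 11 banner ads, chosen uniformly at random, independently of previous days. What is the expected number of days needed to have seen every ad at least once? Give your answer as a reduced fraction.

After i distinct types are collected, each trial gives a new one with probability (11−i)/11, so the expected wait for the next new type is 11/(11−i).
E = 11/11 + 11/10 + 11/9 + 11/8 + 11/7 + 11/6 + 11/5 + 11/4 + 11/3 + 11/2 + 11/1 = 83711/2520.

83711/2520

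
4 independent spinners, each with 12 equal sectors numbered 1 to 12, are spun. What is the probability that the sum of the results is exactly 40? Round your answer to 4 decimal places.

0.0080

There are 12^4 = 20736 equally likely outcomes.
The number of ordered 4-tuples from {1,…,12} summing to 40 is 165.
P(sum = 40) = 165/20736 = 55/6912 ≈ 0.0080.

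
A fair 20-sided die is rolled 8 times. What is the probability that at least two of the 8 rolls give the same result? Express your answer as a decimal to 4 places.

P(all 8 different) = 20/20 · 19/20 · ··· · 13/20 ≈ 0.1984.
P(at least two equal) = 1 − 0.1984 = 0.8016.

0.8016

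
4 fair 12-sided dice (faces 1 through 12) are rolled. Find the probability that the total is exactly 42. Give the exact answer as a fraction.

7/1728

There are 12^4 = 20736 equally likely outcomes.
The number of ordered 4-tuples from {1,…,12} summing to 42 is 84.
P(sum = 42) = 84/20736 = 7/1728.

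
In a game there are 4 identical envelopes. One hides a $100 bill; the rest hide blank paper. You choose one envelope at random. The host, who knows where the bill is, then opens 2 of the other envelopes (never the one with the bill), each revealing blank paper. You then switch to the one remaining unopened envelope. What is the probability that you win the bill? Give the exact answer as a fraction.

Your original envelope holds the bill with probability 1/4, so the other 3 collectively hold it with probability 3/4.
The host can always find 2 empty envelopes to open, so the reveals don't change that 3/4; it is now spread over the 1 remaining unopened envelope.
P(win by switching) = (3/4) · (1/1) = 3/4.

3/4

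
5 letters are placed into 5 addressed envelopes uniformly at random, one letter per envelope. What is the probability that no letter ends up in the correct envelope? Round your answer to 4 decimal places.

This is the derangement probability: permutations of 5 with no fixed point.
D(5) = 5! · (1 − 1/1! + 1/2! − ··· + (−1)^5/5!) = 44.
P = 44/120 = 11/30 ≈ 0.3667.

0.3667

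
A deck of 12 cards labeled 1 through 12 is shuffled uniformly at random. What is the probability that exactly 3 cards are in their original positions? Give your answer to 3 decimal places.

Choose which 3 of the 12 are fixed: C(12,3) = 220 ways.
The remaining 9 must have no fixed point: D(9) = 133496.
P = 220·133496/479001600 = 16687/272160 ≈ 0.061.

0.061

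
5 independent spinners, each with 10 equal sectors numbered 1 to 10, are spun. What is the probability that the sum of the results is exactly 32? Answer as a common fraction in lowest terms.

121/2500

There are 10^5 = 100000 equally likely outcomes.
The number of ordered 5-tuples from {1,…,10} summing to 32 is 4840.
P(sum = 32) = 4840/100000 = 121/2500.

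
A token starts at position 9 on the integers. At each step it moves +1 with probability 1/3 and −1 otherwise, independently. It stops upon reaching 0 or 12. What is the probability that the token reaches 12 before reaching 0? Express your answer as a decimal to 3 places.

0.125

Let r = q/p = (2/3)/(1/3) = 2. The recurrence P(i) = p·P(i+1) + q·P(i−1) with P(0)=0, P(12)=1 gives P(i) = (1 − r^i)/(1 − r^12).
P(9) = (1 − (2)^9) / (1 − (2)^12) = 73/585 ≈ 0.125.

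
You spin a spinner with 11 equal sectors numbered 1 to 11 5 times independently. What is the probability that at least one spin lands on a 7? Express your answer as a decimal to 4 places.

P(no spin lands on a 7) = (10/11)^5 ≈ 0.6209.
P(at least one) = 1 − 0.6209 = 0.3791.

0.3791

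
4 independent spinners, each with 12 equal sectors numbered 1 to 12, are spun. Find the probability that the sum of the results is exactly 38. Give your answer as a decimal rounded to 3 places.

0.014

There are 12^4 = 20736 equally likely outcomes.
The number of ordered 4-tuples from {1,…,12} summing to 38 is 286.
P(sum = 38) = 286/20736 = 143/10368 ≈ 0.014.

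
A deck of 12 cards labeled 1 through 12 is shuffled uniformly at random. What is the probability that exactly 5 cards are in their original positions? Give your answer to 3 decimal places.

0.003

Choose which 5 of the 12 are fixed: C(12,5) = 792 ways.
The remaining 7 must have no fixed point: D(7) = 1854.
P = 792·1854/479001600 = 103/33600 ≈ 0.003.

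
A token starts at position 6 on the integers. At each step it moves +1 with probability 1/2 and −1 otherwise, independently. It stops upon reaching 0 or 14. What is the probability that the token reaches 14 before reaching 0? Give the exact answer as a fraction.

3/7

With a fair step, P(i) = ½P(i−1) + ½P(i+1) with P(0)=0, P(14)=1 has the linear solution P(i) = i/14.
P(6) = 6/14 = 3/7.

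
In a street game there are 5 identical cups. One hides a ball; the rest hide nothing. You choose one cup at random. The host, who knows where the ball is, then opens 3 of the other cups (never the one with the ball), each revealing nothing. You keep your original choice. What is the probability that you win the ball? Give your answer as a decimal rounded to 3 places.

0.200

The host can always open 3 empty cups regardless of your choice, so the reveals give no information about your original cup.
P(win by staying) = 1/5 ≈ 0.200.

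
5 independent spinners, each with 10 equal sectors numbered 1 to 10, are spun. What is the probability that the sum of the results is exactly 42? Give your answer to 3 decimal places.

There are 10^5 = 100000 equally likely outcomes.
The number of ordered 5-tuples from {1,…,10} summing to 42 is 495.
P(sum = 42) = 495/100000 = 99/20000 ≈ 0.005.

0.005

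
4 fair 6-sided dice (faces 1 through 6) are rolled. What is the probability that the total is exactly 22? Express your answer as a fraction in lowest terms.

There are 6^4 = 1296 equally likely outcomes.
The number of ordered 4-tuples from {1,…,6} summing to 22 is 10.
P(sum = 22) = 10/1296 = 5/648.

5/648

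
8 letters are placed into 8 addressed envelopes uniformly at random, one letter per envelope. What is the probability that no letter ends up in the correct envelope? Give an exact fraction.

This is the derangement probability: permutations of 8 with no fixed point.
D(8) = 8! · (1 − 1/1! + 1/2! − ··· + (−1)^8/8!) = 14833.
P = 14833/40320 = 2119/5760.

2119/5760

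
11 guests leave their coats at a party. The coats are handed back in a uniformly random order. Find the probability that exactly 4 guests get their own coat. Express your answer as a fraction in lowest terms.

Choose which 4 of the 11 are fixed: C(11,4) = 330 ways.
The remaining 7 must have no fixed point: D(7) = 1854.
P = 330·1854/39916800 = 103/6720.

103/6720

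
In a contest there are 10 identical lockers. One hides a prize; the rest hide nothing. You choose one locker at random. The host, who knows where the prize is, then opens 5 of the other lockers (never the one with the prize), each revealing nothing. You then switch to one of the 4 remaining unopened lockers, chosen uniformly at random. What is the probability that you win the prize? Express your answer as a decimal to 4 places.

0.2250

Your original locker holds the prize with probability 1/10, so the other 9 collectively hold it with probability 9/10.
The host can always find 5 empty lockers to open, so the reveals don't change that 9/10; it is now spread over the 4 remaining unopened lockers.
P(win by switching) = (9/10) · (1/4) = 9/40 ≈ 0.2250.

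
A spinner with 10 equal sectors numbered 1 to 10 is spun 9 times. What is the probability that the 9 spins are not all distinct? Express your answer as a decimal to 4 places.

0.9964

P(all 9 different) = 10/10 · 9/10 · ··· · 2/10 ≈ 0.0036.
P(at least two equal) = 1 − 0.0036 = 0.9964.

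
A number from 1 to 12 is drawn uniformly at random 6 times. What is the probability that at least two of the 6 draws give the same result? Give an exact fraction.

P(all 6 different) = 12/12 · 11/12 · ··· · 7/12 = 385/1728.
P(at least two equal) = 1 − 385/1728 = 1343/1728.

1343/1728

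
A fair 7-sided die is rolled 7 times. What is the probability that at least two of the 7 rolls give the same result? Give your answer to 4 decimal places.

0.9939

P(all 7 different) = 7/7 · 6/7 · ··· · 1/7 ≈ 0.0061.
P(at least two equal) = 1 − 0.0061 = 0.9939.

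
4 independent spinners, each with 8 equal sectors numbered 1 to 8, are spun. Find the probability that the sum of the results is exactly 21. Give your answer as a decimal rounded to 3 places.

There are 8^4 = 4096 equally likely outcomes.
The number of ordered 4-tuples from {1,…,8} summing to 21 is 284.
P(sum = 21) = 284/4096 = 71/1024 ≈ 0.069.

0.069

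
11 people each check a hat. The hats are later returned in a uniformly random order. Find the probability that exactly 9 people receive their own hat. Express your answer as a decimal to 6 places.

0.000001

Choose which 9 of the 11 are fixed: C(11,9) = 55 ways.
The remaining 2 must have no fixed point: D(2) = 1.
P = 55·1/39916800 = 1/725760 ≈ 0.000001.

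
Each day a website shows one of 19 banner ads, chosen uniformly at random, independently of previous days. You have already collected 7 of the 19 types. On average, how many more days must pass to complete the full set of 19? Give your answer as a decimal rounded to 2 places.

58.96

Starting from 7 distinct types, each trial gives a new one with probability (19−i)/19 when i types are held, so the wait for the next new type is 19/(19−i).
E = 19/12 + 19/11 + 19/10 + 19/9 + 19/8 + 19/7 + 19/6 + 19/5 + 19/4 + 19/3 + 19/2 + 19/1 = 1634399/27720 ≈ 58.96.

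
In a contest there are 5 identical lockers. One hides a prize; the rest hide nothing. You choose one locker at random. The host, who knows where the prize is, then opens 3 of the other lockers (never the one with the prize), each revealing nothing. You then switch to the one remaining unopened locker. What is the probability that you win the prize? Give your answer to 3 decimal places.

0.800

Your original locker holds the prize with probability 1/5, so the other 4 collectively hold it with probability 4/5.
The host can always find 3 empty lockers to open, so the reveals don't change that 4/5; it is now spread over the 1 remaining unopened locker.
P(win by switching) = (4/5) · (1/1) = 4/5 ≈ 0.800.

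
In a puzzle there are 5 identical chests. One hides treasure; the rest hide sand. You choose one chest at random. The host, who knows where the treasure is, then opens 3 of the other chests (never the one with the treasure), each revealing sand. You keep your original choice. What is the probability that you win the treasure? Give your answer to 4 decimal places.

The host can always open 3 empty chests regardless of your choice, so the reveals give no information about your original chest.
P(win by staying) = 1/5 ≈ 0.2000.

0.2000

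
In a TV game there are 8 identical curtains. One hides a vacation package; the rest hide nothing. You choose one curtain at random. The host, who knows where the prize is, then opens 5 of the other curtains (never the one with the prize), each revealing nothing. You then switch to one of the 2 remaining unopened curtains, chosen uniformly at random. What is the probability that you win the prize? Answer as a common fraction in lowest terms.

Your original curtain holds the prize with probability 1/8, so the other 7 collectively hold it with probability 7/8.
The host can always find 5 empty curtains to open, so the reveals don't change that 7/8; it is now spread over the 2 remaining unopened curtains.
P(win by switching) = (7/8) · (1/2) = 7/16.

7/16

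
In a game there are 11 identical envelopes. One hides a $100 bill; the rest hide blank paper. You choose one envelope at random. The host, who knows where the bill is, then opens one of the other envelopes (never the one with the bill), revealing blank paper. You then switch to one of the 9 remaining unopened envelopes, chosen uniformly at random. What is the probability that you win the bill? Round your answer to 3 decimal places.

Your original envelope holds the bill with probability 1/11, so the other 10 collectively hold it with probability 10/11.
The host can always find an empty envelope to open, so this doesn't change that 10/11; it is now spread over the 9 remaining unopened envelopes.
P(win by switching) = (10/11) · (1/9) = 10/99 ≈ 0.101.

0.101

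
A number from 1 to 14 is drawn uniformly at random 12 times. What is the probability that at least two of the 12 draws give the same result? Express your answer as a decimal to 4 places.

0.9992

P(all 12 different) = 14/14 · 13/14 · ··· · 3/14 ≈ 0.0008.
P(at least two equal) = 1 − 0.0008 = 0.9992.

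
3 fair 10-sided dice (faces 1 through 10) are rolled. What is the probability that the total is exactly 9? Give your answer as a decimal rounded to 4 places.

0.0280

There are 10^3 = 1000 equally likely outcomes.
The number of ordered 3-tuples from {1,…,10} summing to 9 is 28.
P(sum = 9) = 28/1000 = 7/250 ≈ 0.0280.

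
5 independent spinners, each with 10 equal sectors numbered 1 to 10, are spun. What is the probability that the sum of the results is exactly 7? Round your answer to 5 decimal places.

0.00015

There are 10^5 = 100000 equally likely outcomes.
The number of ordered 5-tuples from {1,…,10} summing to 7 is 15.
P(sum = 7) = 15/100000 = 3/20000 ≈ 0.00015.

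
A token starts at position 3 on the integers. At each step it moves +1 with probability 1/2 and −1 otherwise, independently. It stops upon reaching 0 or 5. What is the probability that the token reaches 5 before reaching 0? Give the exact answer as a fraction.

3/5

With a fair step, P(i) = ½P(i−1) + ½P(i+1) with P(0)=0, P(5)=1 has the linear solution P(i) = i/5.
P(3) = 3/5.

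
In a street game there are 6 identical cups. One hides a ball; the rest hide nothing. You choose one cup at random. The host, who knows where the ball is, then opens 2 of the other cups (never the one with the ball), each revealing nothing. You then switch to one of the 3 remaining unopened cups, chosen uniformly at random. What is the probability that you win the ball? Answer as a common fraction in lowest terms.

Your original cup holds the ball with probability 1/6, so the other 5 collectively hold it with probability 5/6.
The host can always find 2 empty cups to open, so the reveals don't change that 5/6; it is now spread over the 3 remaining unopened cups.
P(win by switching) = (5/6) · (1/3) = 5/18.

5/18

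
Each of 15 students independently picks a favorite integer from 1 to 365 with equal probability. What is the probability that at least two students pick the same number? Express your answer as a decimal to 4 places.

0.2529

It's easier to compute the probability that all 15 are distinct.
P(all distinct) = 365/365 · 364/365 · ··· · 351/365 ≈ 0.7471.
So the probability of at least one match is 1 − 0.7471 = 0.2529.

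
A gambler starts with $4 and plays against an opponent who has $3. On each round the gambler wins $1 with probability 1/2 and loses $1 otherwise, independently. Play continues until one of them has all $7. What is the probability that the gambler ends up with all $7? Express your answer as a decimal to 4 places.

With a fair step, P(i) = ½P(i−1) + ½P(i+1) with P(0)=0, P(7)=1 has the linear solution P(i) = i/7.
P(4) = 4/7 ≈ 0.5714.

0.5714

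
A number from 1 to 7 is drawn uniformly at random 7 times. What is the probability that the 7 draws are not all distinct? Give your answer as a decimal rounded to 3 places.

0.994

P(all 7 different) = 7/7 · 6/7 · ··· · 1/7 ≈ 0.006.
P(at least two equal) = 1 − 0.006 = 0.994.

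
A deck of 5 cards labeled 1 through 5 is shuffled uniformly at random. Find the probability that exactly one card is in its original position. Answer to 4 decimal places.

Choose which one is fixed: C(5,1) = 5 ways.
The remaining 4 must have no fixed point: D(4) = 9.
P = 5·9/120 = 3/8 ≈ 0.3750.

0.3750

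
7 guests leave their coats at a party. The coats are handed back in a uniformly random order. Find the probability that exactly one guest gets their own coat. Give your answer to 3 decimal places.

Choose which one is fixed: C(7,1) = 7 ways.
The remaining 6 must have no fixed point: D(6) = 265.
P = 7·265/5040 = 53/144 ≈ 0.368.

0.368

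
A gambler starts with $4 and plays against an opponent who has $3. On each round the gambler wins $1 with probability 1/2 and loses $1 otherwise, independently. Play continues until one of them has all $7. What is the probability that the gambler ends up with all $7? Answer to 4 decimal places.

With a fair step, P(i) = ½P(i−1) + ½P(i+1) with P(0)=0, P(7)=1 has the linear solution P(i) = i/7.
P(4) = 4/7 ≈ 0.5714.

0.5714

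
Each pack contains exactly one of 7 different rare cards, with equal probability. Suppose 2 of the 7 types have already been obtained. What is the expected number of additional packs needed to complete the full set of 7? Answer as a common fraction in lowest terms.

959/60

Starting from 2 distinct types, each trial gives a new one with probability (7−i)/7 when i types are held, so the wait for the next new type is 7/(7−i).
E = 7/5 + 7/4 + 7/3 + 7/2 + 7/1 = 959/60.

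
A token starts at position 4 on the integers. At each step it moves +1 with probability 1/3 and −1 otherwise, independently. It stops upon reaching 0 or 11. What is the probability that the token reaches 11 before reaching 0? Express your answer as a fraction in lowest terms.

15/2047

Let r = q/p = (2/3)/(1/3) = 2. The recurrence P(i) = p·P(i+1) + q·P(i−1) with P(0)=0, P(11)=1 gives P(i) = (1 − r^i)/(1 − r^11).
P(4) = (1 − (2)^4) / (1 − (2)^11) = 15/2047.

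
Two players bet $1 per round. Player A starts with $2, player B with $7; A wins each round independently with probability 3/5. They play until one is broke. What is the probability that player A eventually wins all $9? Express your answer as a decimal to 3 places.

0.570

Let r = q/p = (2/5)/(3/5) = 2/3. The recurrence P(i) = p·P(i+1) + q·P(i−1) with P(0)=0, P(9)=1 gives P(i) = (1 − r^i)/(1 − r^9).
P(2) = (1 − (2/3)^2) / (1 − (2/3)^9) = 10935/19171 ≈ 0.570.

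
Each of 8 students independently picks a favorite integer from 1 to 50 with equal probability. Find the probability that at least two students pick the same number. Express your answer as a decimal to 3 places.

0.446

It's easier to compute the probability that all 8 are distinct.
P(all distinct) = 50/50 · 49/50 · ··· · 43/50 ≈ 0.554.
So the probability of at least one match is 1 − 0.554 = 0.446.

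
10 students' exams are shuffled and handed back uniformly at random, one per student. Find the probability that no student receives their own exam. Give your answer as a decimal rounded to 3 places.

0.368

This is the derangement probability: permutations of 10 with no fixed point.
D(10) = 10! · (1 − 1/1! + 1/2! − ··· + (−1)^10/10!) = 1334961.
P = 1334961/3628800 = 16481/44800 ≈ 0.368.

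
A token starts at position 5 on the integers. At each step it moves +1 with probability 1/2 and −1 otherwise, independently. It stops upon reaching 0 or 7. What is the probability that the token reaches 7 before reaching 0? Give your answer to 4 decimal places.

With a fair step, P(i) = ½P(i−1) + ½P(i+1) with P(0)=0, P(7)=1 has the linear solution P(i) = i/7.
P(5) = 5/7 ≈ 0.7143.

0.7143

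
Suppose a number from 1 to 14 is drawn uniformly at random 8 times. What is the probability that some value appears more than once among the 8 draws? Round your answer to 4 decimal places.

0.9180

P(all 8 different) = 14/14 · 13/14 · ··· · 7/14 ≈ 0.0820.
P(at least two equal) = 1 − 0.0820 = 0.9180.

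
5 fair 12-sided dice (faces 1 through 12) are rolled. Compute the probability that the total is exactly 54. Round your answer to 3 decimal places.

0.001

There are 12^5 = 248832 equally likely outcomes.
The number of ordered 5-tuples from {1,…,12} summing to 54 is 210.
P(sum = 54) = 210/248832 = 35/41472 ≈ 0.001.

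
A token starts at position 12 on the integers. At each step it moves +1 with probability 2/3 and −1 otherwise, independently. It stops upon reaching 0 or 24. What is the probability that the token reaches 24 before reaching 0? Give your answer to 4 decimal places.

0.9998

Let r = q/p = (1/3)/(2/3) = 1/2. The recurrence P(i) = p·P(i+1) + q·P(i−1) with P(0)=0, P(24)=1 gives P(i) = (1 − r^i)/(1 − r^24).
P(12) = (1 − (1/2)^12) / (1 − (1/2)^24) = 4096/4097 ≈ 0.9998.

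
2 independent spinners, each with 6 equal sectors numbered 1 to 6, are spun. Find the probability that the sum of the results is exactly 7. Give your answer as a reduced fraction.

1/6

There are 6^2 = 36 equally likely outcomes.
The number of ordered 2-tuples from {1,…,6} summing to 7 is 6.
P(sum = 7) = 6/36 = 1/6.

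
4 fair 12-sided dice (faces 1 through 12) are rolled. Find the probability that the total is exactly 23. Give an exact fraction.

265/5184

There are 12^4 = 20736 equally likely outcomes.
The number of ordered 4-tuples from {1,…,12} summing to 23 is 1060.
P(sum = 23) = 1060/20736 = 265/5184.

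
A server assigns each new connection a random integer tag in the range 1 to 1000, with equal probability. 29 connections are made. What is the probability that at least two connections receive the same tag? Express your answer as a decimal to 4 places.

It's easier to compute the probability that all 29 are distinct.
P(all distinct) = 1000/1000 · 999/1000 · ··· · 972/1000 ≈ 0.6637.
So the probability of at least one match is 1 − 0.6637 = 0.3363.

0.3363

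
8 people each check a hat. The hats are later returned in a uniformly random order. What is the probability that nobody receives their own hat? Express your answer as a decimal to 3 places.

This is the derangement probability: permutations of 8 with no fixed point.
D(8) = 8! · (1 − 1/1! + 1/2! − ··· + (−1)^8/8!) = 14833.
P = 14833/40320 = 2119/5760 ≈ 0.368.

0.368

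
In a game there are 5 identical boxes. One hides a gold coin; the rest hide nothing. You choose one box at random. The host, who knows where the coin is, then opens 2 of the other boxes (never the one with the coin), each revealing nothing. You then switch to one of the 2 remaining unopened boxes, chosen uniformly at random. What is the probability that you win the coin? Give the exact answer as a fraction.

Your original box holds the coin with probability 1/5, so the other 4 collectively hold it with probability 4/5.
The host can always find 2 empty boxes to open, so the reveals don't change that 4/5; it is now spread over the 2 remaining unopened boxes.
P(win by switching) = (4/5) · (1/2) = 2/5.

2/5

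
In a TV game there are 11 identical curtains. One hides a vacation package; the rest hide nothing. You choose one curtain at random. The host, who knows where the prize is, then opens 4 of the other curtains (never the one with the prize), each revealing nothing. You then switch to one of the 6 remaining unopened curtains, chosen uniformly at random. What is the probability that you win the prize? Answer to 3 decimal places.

0.152

Your original curtain holds the prize with probability 1/11, so the other 10 collectively hold it with probability 10/11.
The host can always find 4 empty curtains to open, so the reveals don't change that 10/11; it is now spread over the 6 remaining unopened curtains.
P(win by switching) = (10/11) · (1/6) = 5/33 ≈ 0.152.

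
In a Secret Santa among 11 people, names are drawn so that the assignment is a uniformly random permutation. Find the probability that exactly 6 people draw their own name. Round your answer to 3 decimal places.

Choose which 6 of the 11 are fixed: C(11,6) = 462 ways.
The remaining 5 must have no fixed point: D(5) = 44.
P = 462·44/39916800 = 11/21600 ≈ 0.001.

0.001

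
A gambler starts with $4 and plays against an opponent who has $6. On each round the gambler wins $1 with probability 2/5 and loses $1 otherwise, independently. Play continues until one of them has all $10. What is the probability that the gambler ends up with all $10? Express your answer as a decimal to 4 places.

Let r = q/p = (3/5)/(2/5) = 3/2. The recurrence P(i) = p·P(i+1) + q·P(i−1) with P(0)=0, P(10)=1 gives P(i) = (1 − r^i)/(1 − r^10).
P(4) = (1 − (3/2)^4) / (1 − (3/2)^10) = 832/11605 ≈ 0.0717.

0.0717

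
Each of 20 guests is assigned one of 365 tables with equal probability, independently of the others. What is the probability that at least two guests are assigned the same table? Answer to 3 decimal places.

0.411

It's easier to compute the probability that all 20 are distinct.
P(all distinct) = 365/365 · 364/365 · ··· · 346/365 ≈ 0.589.
So the probability of at least one match is 1 − 0.589 = 0.411.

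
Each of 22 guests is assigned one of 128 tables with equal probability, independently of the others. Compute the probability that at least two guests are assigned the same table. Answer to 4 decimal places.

0.8527

It's easier to compute the probability that all 22 are distinct.
P(all distinct) = 128/128 · 127/128 · ··· · 107/128 ≈ 0.1473.
So the probability of at least one match is 1 − 0.1473 = 0.8527.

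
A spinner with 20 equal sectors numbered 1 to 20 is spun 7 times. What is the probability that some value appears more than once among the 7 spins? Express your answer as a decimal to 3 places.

P(all 7 different) = 20/20 · 19/20 · ··· · 14/20 ≈ 0.305.
P(at least two equal) = 1 − 0.305 = 0.695.

0.695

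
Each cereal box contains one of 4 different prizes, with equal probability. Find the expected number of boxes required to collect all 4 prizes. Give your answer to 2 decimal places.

After i distinct types are collected, each trial gives a new one with probability (4−i)/4, so the expected wait for the next new type is 4/(4−i).
E = 4/4 + 4/3 + 4/2 + 4/1 = 25/3 ≈ 8.33.

8.33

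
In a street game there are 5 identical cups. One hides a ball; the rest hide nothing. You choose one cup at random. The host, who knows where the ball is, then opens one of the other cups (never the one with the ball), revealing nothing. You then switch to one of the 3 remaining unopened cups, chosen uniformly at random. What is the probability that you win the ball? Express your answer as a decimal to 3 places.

0.267

Your original cup holds the ball with probability 1/5, so the other 4 collectively hold it with probability 4/5.
The host can always find an empty cup to open, so this doesn't change that 4/5; it is now spread over the 3 remaining unopened cups.
P(win by switching) = (4/5) · (1/3) = 4/15 ≈ 0.267.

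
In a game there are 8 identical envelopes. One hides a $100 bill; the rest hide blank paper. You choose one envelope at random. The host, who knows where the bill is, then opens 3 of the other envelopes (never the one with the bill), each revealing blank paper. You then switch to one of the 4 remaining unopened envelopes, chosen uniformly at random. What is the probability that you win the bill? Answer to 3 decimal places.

Your original envelope holds the bill with probability 1/8, so the other 7 collectively hold it with probability 7/8.
The host can always find 3 empty envelopes to open, so the reveals don't change that 7/8; it is now spread over the 4 remaining unopened envelopes.
P(win by switching) = (7/8) · (1/4) = 7/32 ≈ 0.219.

0.219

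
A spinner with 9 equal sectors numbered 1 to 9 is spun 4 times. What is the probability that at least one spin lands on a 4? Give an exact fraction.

P(no spin lands on a 4) = (8/9)^4 = 4096/6561.
P(at least one) = 1 − 4096/6561 = 2465/6561.

2465/6561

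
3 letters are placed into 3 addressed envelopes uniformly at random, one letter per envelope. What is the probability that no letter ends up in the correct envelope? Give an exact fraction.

This is the derangement probability: permutations of 3 with no fixed point.
D(3) = 3! · (1 − 1/1! + 1/2! − ··· + (−1)^3/3!) = 2.
P = 2/6 = 1/3.

1/3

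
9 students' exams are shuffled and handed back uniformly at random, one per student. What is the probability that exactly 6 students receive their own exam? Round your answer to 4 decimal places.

Choose which 6 of the 9 are fixed: C(9,6) = 84 ways.
The remaining 3 must have no fixed point: D(3) = 2.
P = 84·2/362880 = 1/2160 ≈ 0.0005.

0.0005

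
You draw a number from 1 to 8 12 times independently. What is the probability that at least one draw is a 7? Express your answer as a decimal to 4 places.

0.7986

P(no draw is a 7) = (7/8)^12 ≈ 0.2014.
P(at least one) = 1 − 0.2014 = 0.7986.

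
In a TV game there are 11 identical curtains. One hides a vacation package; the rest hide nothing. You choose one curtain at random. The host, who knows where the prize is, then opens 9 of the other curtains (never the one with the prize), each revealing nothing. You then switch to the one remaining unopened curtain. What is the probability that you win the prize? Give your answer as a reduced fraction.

10/11

Your original curtain holds the prize with probability 1/11, so the other 10 collectively hold it with probability 10/11.
The host can always find 9 empty curtains to open, so the reveals don't change that 10/11; it is now spread over the 1 remaining unopened curtain.
P(win by switching) = (10/11) · (1/1) = 10/11.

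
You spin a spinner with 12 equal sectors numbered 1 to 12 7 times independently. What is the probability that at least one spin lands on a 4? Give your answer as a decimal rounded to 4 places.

0.4561

P(no spin lands on a 4) = (11/12)^7 ≈ 0.5439.
P(at least one) = 1 − 0.5439 = 0.4561.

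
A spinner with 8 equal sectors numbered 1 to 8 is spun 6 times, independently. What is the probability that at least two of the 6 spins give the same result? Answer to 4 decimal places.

P(all 6 different) = 8/8 · 7/8 · ··· · 3/8 ≈ 0.0769.
P(at least two equal) = 1 − 0.0769 = 0.9231.

0.9231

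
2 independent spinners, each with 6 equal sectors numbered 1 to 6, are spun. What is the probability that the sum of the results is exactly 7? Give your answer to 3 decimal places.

0.167

There are 6^2 = 36 equally likely outcomes.
The number of ordered 2-tuples from {1,…,6} summing to 7 is 6.
P(sum = 7) = 6/36 = 1/6 ≈ 0.167.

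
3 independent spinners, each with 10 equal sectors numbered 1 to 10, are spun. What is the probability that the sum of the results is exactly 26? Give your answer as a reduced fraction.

3/200

There are 10^3 = 1000 equally likely outcomes.
The number of ordered 3-tuples from {1,…,10} summing to 26 is 15.
P(sum = 26) = 15/1000 = 3/200.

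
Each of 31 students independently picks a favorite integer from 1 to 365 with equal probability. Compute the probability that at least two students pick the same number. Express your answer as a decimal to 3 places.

0.730

It's easier to compute the probability that all 31 are distinct.
P(all distinct) = 365/365 · 364/365 · ··· · 335/365 ≈ 0.270.
So the probability of at least one match is 1 − 0.270 = 0.730.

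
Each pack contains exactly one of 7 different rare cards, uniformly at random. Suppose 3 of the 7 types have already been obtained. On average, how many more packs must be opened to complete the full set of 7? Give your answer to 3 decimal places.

Starting from 3 distinct types, each trial gives a new one with probability (7−i)/7 when i types are held, so the wait for the next new type is 7/(7−i).
E = 7/4 + 7/3 + 7/2 + 7/1 = 175/12 ≈ 14.583.

14.583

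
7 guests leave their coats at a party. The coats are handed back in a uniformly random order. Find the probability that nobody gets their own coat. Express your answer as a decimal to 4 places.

This is the derangement probability: permutations of 7 with no fixed point.
D(7) = 7! · (1 − 1/1! + 1/2! − ··· + (−1)^7/7!) = 1854.
P = 1854/5040 = 103/280 ≈ 0.3679.

0.3679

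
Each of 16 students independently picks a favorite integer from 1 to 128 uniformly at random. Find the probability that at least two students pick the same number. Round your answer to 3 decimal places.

0.624

It's easier to compute the probability that all 16 are distinct.
P(all distinct) = 128/128 · 127/128 · ··· · 113/128 ≈ 0.376.
So the probability of at least one match is 1 − 0.376 = 0.624.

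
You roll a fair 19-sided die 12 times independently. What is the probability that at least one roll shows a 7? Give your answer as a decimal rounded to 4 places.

P(no roll shows a 7) = (18/19)^12 ≈ 0.5227.
P(at least one) = 1 − 0.5227 = 0.4773.

0.4773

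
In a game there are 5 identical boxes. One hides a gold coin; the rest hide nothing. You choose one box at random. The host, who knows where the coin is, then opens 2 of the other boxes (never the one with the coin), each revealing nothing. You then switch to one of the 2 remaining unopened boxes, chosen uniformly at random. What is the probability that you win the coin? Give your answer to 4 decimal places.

0.4000

Your original box holds the coin with probability 1/5, so the other 4 collectively hold it with probability 4/5.
The host can always find 2 empty boxes to open, so the reveals don't change that 4/5; it is now spread over the 2 remaining unopened boxes.
P(win by switching) = (4/5) · (1/2) = 2/5 ≈ 0.4000.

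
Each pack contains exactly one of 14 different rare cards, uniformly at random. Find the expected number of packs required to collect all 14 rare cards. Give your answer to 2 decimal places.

45.52

After i distinct types are collected, each trial gives a new one with probability (14−i)/14, so the expected wait for the next new type is 14/(14−i).
E = 14/14 + 14/13 + 14/12 + 14/11 + 14/10 + 14/9 + 14/8 + 14/7 + 14/6 + 14/5 + 14/4 + 14/3 + 14/2 + 14/1 = 1171733/25740 ≈ 45.52.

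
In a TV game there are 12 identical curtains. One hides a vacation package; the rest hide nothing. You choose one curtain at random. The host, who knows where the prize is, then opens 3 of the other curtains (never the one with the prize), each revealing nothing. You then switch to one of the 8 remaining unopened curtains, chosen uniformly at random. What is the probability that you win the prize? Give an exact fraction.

Your original curtain holds the prize with probability 1/12, so the other 11 collectively hold it with probability 11/12.
The host can always find 3 empty curtains to open, so the reveals don't change that 11/12; it is now spread over the 8 remaining unopened curtains.
P(win by switching) = (11/12) · (1/8) = 11/96.

11/96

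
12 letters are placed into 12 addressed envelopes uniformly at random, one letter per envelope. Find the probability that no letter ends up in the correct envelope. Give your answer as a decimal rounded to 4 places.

This is the derangement probability: permutations of 12 with no fixed point.
D(12) = 12! · (1 − 1/1! + 1/2! − ··· + (−1)^12/12!) = 176214841.
P = 176214841/479001600 = 16019531/43545600 ≈ 0.3679.

0.3679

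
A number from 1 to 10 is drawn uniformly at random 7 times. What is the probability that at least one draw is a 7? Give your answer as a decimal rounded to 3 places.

0.522

P(no draw is a 7) = (9/10)^7 ≈ 0.478.
P(at least one) = 1 − 0.478 = 0.522.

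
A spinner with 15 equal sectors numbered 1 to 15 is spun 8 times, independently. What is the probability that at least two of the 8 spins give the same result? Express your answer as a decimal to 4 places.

0.8988

P(all 8 different) = 15/15 · 14/15 · ··· · 8/15 ≈ 0.1012.
P(at least two equal) = 1 − 0.1012 = 0.8988.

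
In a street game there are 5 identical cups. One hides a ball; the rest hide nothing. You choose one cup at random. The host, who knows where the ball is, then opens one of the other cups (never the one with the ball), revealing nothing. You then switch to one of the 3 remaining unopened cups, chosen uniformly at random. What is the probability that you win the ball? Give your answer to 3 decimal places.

0.267

Your original cup holds the ball with probability 1/5, so the other 4 collectively hold it with probability 4/5.
The host can always find an empty cup to open, so this doesn't change that 4/5; it is now spread over the 3 remaining unopened cups.
P(win by switching) = (4/5) · (1/3) = 4/15 ≈ 0.267.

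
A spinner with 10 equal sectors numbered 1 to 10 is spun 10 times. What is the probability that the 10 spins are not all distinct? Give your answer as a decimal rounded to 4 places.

P(all 10 different) = 10/10 · 9/10 · ··· · 1/10 ≈ 0.0004.
P(at least two equal) = 1 − 0.0004 = 0.9996.

0.9996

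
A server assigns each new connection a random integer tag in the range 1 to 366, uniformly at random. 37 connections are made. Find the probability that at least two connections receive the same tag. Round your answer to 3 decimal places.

It's easier to compute the probability that all 37 are distinct.
P(all distinct) = 366/366 · 365/366 · ··· · 330/366 ≈ 0.152.
So the probability of at least one match is 1 − 0.152 = 0.848.

0.848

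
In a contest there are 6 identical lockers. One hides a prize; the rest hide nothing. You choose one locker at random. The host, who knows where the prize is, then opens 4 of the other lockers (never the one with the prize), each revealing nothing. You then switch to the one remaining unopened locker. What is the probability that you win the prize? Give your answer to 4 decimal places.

Your original locker holds the prize with probability 1/6, so the other 5 collectively hold it with probability 5/6.
The host can always find 4 empty lockers to open, so the reveals don't change that 5/6; it is now spread over the 1 remaining unopened locker.
P(win by switching) = (5/6) · (1/1) = 5/6 ≈ 0.8333.

0.8333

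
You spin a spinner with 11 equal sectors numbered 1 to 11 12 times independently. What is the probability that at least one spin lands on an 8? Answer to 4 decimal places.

0.6814

P(no spin lands on an 8) = (10/11)^12 ≈ 0.3186.
P(at least one) = 1 − 0.3186 = 0.6814.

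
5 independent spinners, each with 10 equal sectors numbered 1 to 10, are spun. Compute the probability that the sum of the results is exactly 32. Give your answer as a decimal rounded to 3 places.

0.048

There are 10^5 = 100000 equally likely outcomes.
The number of ordered 5-tuples from {1,…,10} summing to 32 is 4840.
P(sum = 32) = 4840/100000 = 121/2500 ≈ 0.048.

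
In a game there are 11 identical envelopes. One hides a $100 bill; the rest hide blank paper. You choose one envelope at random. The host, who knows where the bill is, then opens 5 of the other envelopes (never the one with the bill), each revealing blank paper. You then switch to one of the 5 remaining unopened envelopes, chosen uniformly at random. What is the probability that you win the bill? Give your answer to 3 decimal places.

0.182

Your original envelope holds the bill with probability 1/11, so the other 10 collectively hold it with probability 10/11.
The host can always find 5 empty envelopes to open, so the reveals don't change that 10/11; it is now spread over the 5 remaining unopened envelopes.
P(win by switching) = (10/11) · (1/5) = 2/11 ≈ 0.182.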